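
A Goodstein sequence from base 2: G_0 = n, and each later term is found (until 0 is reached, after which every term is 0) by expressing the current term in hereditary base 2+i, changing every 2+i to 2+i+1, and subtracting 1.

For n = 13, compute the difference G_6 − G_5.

G_0=13  [base 2] 2^(2 + 1) + 2^2 + 1  →[2↦3]→  3^(3 + 1) + 3^3 + 1 = 109  −1 ⇒ G_1=108
G_1=108  [base 3] 3^(3 + 1) + 3^3  →[3↦4]→  4^(4 + 1) + 4^4 = 1280  −1 ⇒ G_2=1279
G_2=1279  [base 4] 4^(4 + 1) + 3·4^3 + 3·4^2 + 3·4 + 3  →[4↦5]→  5^(5 + 1) + 3·5^3 + 3·5^2 + 3·5 + 3 = 16093  −1 ⇒ G_3=16092
G_3=16092  [base 5] 5^(5 + 1) + 3·5^3 + 3·5^2 + 3·5 + 2  →[5↦6]→  6^(6 + 1) + 3·6^3 + 3·6^2 + 3·6 + 2 = 280712  −1 ⇒ G_4=280711
G_4=280711  [base 6] 6^(6 + 1) + 3·6^3 + 3·6^2 + 3·6 + 1  →[6↦7]→  7^(7 + 1) + 3·7^3 + 3·7^2 + 3·7 + 1 = 5765999  −1 ⇒ G_5=5765998
G_5=5765998  [base 7] 7^(7 + 1) + 3·7^3 + 3·7^2 + 3·7  →[7↦8]→  8^(8 + 1) + 3·8^3 + 3·8^2 + 3·8 = 134219480  −1 ⇒ G_6=134219479

128453481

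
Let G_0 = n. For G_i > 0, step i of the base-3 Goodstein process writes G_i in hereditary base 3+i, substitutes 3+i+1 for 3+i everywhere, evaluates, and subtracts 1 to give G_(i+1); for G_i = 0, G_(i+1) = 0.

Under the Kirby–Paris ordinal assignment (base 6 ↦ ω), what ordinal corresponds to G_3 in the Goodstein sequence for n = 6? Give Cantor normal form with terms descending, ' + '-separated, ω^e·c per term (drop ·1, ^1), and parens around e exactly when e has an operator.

G_0 = 6. HB_3(6) = 2·3. Bump = 8. G_1 = 7.
G_1 = 7. HB_4(7) = 4 + 3. Bump = 8. G_2 = 7.
G_2 = 7. HB_5(7) = 5 + 2. Bump = 8. G_3 = 7.
G_3 = 7. HB_6(7) = 6 + 1. Bump = 8. G_4 = 7.

ω + 1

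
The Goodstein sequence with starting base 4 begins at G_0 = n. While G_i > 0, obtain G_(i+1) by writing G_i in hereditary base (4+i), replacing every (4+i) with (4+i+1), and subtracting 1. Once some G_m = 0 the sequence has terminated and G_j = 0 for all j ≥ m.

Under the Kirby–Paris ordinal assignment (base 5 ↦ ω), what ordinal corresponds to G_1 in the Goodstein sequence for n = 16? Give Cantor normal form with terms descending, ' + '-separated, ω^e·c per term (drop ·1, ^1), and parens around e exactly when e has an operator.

ω·4 + 4

(0) 16|_4 = 4^2 ↦ 5^2|_5 = 25 ⇒ 24
(1) 24|_5 = 4·5 + 4 ↦ 4·6 + 4|_6 = 28 ⇒ 27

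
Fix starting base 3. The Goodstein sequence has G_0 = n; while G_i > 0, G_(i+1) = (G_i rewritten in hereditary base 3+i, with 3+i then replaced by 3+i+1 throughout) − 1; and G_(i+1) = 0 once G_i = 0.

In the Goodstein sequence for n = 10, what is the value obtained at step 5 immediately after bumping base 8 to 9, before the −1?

[0] 10 ≡ 3^2 + 1 (base 3). Lift 4: 17. −1: 16.
[1] 16 ≡ 4^2 (base 4). Lift 5: 25. −1: 24.
[2] 24 ≡ 4·5 + 4 (base 5). Lift 6: 28. −1: 27.
[3] 27 ≡ 4·6 + 3 (base 6). Lift 7: 31. −1: 30.
[4] 30 ≡ 4·7 + 2 (base 7). Lift 8: 34. −1: 33.
[5] 33 ≡ 4·8 + 1 (base 8). Lift 9: 37. −1: 36.

37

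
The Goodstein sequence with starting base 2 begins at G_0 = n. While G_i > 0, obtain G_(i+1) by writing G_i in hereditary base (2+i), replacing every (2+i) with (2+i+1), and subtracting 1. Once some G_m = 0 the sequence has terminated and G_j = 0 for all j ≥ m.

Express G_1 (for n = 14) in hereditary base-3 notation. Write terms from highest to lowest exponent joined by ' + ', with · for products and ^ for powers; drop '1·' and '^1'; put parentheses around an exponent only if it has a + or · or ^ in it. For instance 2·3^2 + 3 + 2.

3^(3 + 1) + 3^3 + 2

[0] 14 ≡ 2^(2 + 1) + 2^2 + 2 (base 2). Lift 3: 111. −1: 110.
[1] 110 ≡ 3^(3 + 1) + 3^3 + 2 (base 3). Lift 4: 1282. −1: 1281.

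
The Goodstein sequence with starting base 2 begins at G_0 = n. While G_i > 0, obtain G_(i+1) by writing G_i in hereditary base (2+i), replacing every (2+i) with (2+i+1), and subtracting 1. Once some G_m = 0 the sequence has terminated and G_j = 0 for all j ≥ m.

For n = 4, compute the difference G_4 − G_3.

base 2: 4 = 2^2; at 3: 3^3 = 27; next = 26
base 3: 26 = 2·3^2 + 2·3 + 2; at 4: 2·4^2 + 2·4 + 2 = 42; next = 41
base 4: 41 = 2·4^2 + 2·4 + 1; at 5: 2·5^2 + 2·5 + 1 = 61; next = 60
base 5: 60 = 2·5^2 + 2·5; at 6: 2·6^2 + 2·6 = 84; next = 83

23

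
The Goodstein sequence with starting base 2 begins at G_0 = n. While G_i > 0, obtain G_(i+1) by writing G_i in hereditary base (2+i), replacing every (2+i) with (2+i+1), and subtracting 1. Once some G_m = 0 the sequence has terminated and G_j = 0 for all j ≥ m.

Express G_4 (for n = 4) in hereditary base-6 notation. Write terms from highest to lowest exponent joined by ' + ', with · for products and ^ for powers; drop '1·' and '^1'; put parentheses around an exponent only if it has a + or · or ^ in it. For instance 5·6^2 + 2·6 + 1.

4 —HB2→ 2^2 —bump→ 3^3 = 27 —(−1)→ 26
26 —HB3→ 2·3^2 + 2·3 + 2 —bump→ 2·4^2 + 2·4 + 2 = 42 —(−1)→ 41
41 —HB4→ 2·4^2 + 2·4 + 1 —bump→ 2·5^2 + 2·5 + 1 = 61 —(−1)→ 60
60 —HB5→ 2·5^2 + 2·5 —bump→ 2·6^2 + 2·6 = 84 —(−1)→ 83
83 —HB6→ 2·6^2 + 6 + 5 —bump→ 2·7^2 + 7 + 5 = 110 —(−1)→ 109

2·6^2 + 6 + 5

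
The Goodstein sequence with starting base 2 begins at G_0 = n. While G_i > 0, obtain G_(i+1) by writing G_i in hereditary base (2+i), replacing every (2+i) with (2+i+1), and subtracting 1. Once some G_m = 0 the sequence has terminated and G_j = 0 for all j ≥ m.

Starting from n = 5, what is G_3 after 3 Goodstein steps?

467

(0) 5|_2 = 2^2 + 1 ↦ 3^3 + 1|_3 = 28 ⇒ 27
(1) 27|_3 = 3^3 ↦ 4^4|_4 = 256 ⇒ 255
(2) 255|_4 = 3·4^3 + 3·4^2 + 3·4 + 3 ↦ 3·5^3 + 3·5^2 + 3·5 + 3|_5 = 468 ⇒ 467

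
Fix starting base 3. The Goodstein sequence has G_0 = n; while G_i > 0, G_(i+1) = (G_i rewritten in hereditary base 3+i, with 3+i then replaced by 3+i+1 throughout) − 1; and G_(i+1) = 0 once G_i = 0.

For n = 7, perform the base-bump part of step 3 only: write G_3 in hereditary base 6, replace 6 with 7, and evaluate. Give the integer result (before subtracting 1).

G_0=7  [base 3] 2·3 + 1  →[3↦4]→  2·4 + 1 = 9  −1 ⇒ G_1=8
G_1=8  [base 4] 2·4  →[4↦5]→  2·5 = 10  −1 ⇒ G_2=9
G_2=9  [base 5] 5 + 4  →[5↦6]→  6 + 4 = 10  −1 ⇒ G_3=9
G_3=9  [base 6] 6 + 3  →[6↦7]→  7 + 3 = 10  −1 ⇒ G_4=9

10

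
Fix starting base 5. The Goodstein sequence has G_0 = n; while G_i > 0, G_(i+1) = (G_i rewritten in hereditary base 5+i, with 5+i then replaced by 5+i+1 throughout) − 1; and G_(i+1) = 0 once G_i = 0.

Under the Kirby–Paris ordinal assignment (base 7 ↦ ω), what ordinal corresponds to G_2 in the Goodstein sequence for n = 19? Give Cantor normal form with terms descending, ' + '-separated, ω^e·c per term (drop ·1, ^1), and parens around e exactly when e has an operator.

base 5: 19 = 3·5 + 4; at 6: 3·6 + 4 = 22; next = 21
base 6: 21 = 3·6 + 3; at 7: 3·7 + 3 = 24; next = 23
base 7: 23 = 3·7 + 2; at 8: 3·8 + 2 = 26; next = 25

ω·3 + 2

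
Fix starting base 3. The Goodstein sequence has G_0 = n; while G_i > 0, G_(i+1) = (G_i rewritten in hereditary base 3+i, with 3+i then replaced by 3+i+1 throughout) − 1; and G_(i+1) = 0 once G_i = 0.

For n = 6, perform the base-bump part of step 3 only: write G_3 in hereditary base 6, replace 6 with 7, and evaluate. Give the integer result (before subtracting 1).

8

base 3: 6 = 2·3; at 4: 2·4 = 8; next = 7
base 4: 7 = 4 + 3; at 5: 5 + 3 = 8; next = 7
base 5: 7 = 5 + 2; at 6: 6 + 2 = 8; next = 7
base 6: 7 = 6 + 1; at 7: 7 + 1 = 8; next = 7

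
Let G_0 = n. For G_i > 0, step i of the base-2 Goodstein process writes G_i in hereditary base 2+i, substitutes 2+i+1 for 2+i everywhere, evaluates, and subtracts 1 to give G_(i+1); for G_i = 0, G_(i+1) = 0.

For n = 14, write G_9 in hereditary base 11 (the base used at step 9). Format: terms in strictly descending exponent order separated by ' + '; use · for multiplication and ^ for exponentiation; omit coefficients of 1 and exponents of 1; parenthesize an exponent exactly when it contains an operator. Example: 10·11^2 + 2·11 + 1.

11^(11 + 1) + 5·11^5 + 5·11^4 + 5·11^3 + 5·11^2 + 5·11

G_0=14  [base 2] 2^(2 + 1) + 2^2 + 2  →[2↦3]→  3^(3 + 1) + 3^3 + 3 = 111  −1 ⇒ G_1=110
G_1=110  [base 3] 3^(3 + 1) + 3^3 + 2  →[3↦4]→  4^(4 + 1) + 4^4 + 2 = 1282  −1 ⇒ G_2=1281
G_2=1281  [base 4] 4^(4 + 1) + 4^4 + 1  →[4↦5]→  5^(5 + 1) + 5^5 + 1 = 18751  −1 ⇒ G_3=18750
G_3=18750  [base 5] 5^(5 + 1) + 5^5  →[5↦6]→  6^(6 + 1) + 6^6 = 326592  −1 ⇒ G_4=326591
G_4=326591  [base 6] 6^(6 + 1) + 5·6^5 + 5·6^4 + 5·6^3 + 5·6^2 + 5·6 + 5  →[6↦7]→  7^(7 + 1) + 5·7^5 + 5·7^4 + 5·7^3 + 5·7^2 + 5·7 + 5 = 5862841  −1 ⇒ G_5=5862840
G_5=5862840  [base 7] 7^(7 + 1) + 5·7^5 + 5·7^4 + 5·7^3 + 5·7^2 + 5·7 + 4  →[7↦8]→  8^(8 + 1) + 5·8^5 + 5·8^4 + 5·8^3 + 5·8^2 + 5·8 + 4 = 134404972  −1 ⇒ G_6=134404971
G_6=134404971  [base 8] 8^(8 + 1) + 5·8^5 + 5·8^4 + 5·8^3 + 5·8^2 + 5·8 + 3  →[8↦9]→  9^(9 + 1) + 5·9^5 + 5·9^4 + 5·9^3 + 5·9^2 + 5·9 + 3 = 3487116549  −1 ⇒ G_7=3487116548
G_7=3487116548  [base 9] 9^(9 + 1) + 5·9^5 + 5·9^4 + 5·9^3 + 5·9^2 + 5·9 + 2  →[9↦10]→  10^(10 + 1) + 5·10^5 + 5·10^4 + 5·10^3 + 5·10^2 + 5·10 + 2 = 100000555552  −1 ⇒ G_8=100000555551
G_8=100000555551  [base 10] 10^(10 + 1) + 5·10^5 + 5·10^4 + 5·10^3 + 5·10^2 + 5·10 + 1  →[10↦11]→  11^(11 + 1) + 5·11^5 + 5·11^4 + 5·11^3 + 5·11^2 + 5·11 + 1 = 3138429262497  −1 ⇒ G_9=3138429262496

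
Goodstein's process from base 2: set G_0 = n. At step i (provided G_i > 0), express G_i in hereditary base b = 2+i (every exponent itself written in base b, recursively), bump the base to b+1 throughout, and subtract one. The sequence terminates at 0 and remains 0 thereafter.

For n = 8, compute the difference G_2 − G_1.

473

[0] 8 ≡ 2^(2 + 1) (base 2). Lift 3: 81. −1: 80.
[1] 80 ≡ 2·3^3 + 2·3^2 + 2·3 + 2 (base 3). Lift 4: 554. −1: 553.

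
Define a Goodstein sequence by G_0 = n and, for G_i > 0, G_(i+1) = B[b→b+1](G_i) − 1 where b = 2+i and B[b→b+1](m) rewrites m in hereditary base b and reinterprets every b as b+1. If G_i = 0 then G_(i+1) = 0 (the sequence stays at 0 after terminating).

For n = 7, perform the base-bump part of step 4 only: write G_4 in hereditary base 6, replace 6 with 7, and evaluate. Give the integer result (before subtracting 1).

823544

G_0 = 7. HB_2(7) = 2^2 + 2 + 1. Bump = 31. G_1 = 30.
G_1 = 30. HB_3(30) = 3^3 + 3. Bump = 260. G_2 = 259.
G_2 = 259. HB_4(259) = 4^4 + 3. Bump = 3128. G_3 = 3127.
G_3 = 3127. HB_5(3127) = 5^5 + 2. Bump = 46658. G_4 = 46657.
G_4 = 46657. HB_6(46657) = 6^6 + 1. Bump = 823544. G_5 = 823543.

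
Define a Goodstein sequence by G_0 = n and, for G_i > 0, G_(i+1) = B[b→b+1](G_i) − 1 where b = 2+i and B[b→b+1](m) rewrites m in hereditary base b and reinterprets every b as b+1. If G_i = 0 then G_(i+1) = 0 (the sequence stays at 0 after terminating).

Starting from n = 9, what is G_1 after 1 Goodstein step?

81

G_0 = 9. HB_2(9) = 2^(2 + 1) + 1. Bump = 82. G_1 = 81.
G_1 = 81. HB_3(81) = 3^(3 + 1). Bump = 1024. G_2 = 1023.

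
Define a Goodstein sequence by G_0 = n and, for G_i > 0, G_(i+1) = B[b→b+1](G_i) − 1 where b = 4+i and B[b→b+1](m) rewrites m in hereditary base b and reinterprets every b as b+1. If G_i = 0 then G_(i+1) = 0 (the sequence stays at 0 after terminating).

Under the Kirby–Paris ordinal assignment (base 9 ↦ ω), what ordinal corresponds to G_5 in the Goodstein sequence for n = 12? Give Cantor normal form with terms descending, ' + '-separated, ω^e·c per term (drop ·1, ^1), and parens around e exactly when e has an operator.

12 —HB4→ 3·4 —bump→ 3·5 = 15 —(−1)→ 14
14 —HB5→ 2·5 + 4 —bump→ 2·6 + 4 = 16 —(−1)→ 15
15 —HB6→ 2·6 + 3 —bump→ 2·7 + 3 = 17 —(−1)→ 16
16 —HB7→ 2·7 + 2 —bump→ 2·8 + 2 = 18 —(−1)→ 17
17 —HB8→ 2·8 + 1 —bump→ 2·9 + 1 = 19 —(−1)→ 18
18 —HB9→ 2·9 —bump→ 2·10 = 20 —(−1)→ 19

ω·2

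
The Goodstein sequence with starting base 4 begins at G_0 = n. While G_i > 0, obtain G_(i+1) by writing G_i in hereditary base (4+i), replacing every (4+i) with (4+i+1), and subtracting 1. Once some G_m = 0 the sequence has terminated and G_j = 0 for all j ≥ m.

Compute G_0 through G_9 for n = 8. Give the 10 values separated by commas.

[0] 8 ≡ 2·4 (base 4). Lift 5: 10. −1: 9.
[1] 9 ≡ 5 + 4 (base 5). Lift 6: 10. −1: 9.
[2] 9 ≡ 6 + 3 (base 6). Lift 7: 10. −1: 9.
[3] 9 ≡ 7 + 2 (base 7). Lift 8: 10. −1: 9.
[4] 9 ≡ 8 + 1 (base 8). Lift 9: 10. −1: 9.
[5] 9 ≡ 9 (base 9). Lift 10: 10. −1: 9.
[6] 9 ≡ 9 (base 10). Lift 11: 9. −1: 8.
[7] 8 ≡ 8 (base 11). Lift 12: 8. −1: 7.
[8] 7 ≡ 7 (base 12). Lift 13: 7. −1: 6.

8, 9, 9, 9, 9, 9, 9, 8, 7, 6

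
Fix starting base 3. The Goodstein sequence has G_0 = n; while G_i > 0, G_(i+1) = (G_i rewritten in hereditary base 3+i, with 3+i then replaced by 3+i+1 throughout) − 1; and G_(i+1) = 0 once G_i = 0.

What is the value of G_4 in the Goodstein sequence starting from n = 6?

base 3: 6 = 2·3; at 4: 2·4 = 8; next = 7
base 4: 7 = 4 + 3; at 5: 5 + 3 = 8; next = 7
base 5: 7 = 5 + 2; at 6: 6 + 2 = 8; next = 7
base 6: 7 = 6 + 1; at 7: 7 + 1 = 8; next = 7

7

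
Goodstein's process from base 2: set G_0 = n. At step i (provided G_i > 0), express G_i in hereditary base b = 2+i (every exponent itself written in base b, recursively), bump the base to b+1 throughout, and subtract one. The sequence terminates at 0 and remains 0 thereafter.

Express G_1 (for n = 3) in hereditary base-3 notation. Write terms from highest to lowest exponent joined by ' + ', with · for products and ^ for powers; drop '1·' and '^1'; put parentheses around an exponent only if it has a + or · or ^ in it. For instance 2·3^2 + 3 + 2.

i=0: 3 = 2 + 1 (b=2); 2→3: 3 + 1 = 4; 4−1 = 3
i=1: 3 = 3 (b=3); 3→4: 4 = 4; 4−1 = 3

3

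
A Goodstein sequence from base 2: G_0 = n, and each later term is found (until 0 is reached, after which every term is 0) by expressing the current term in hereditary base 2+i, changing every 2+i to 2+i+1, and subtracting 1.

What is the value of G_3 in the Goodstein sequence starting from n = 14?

18750

step 0: 14 = 2^(2 + 1) + 2^2 + 2; sub 3 for 2: 3^(3 + 1) + 3^3 + 3; = 111; G_1 = 111−1 = 110
step 1: 110 = 3^(3 + 1) + 3^3 + 2; sub 4 for 3: 4^(4 + 1) + 4^4 + 2; = 1282; G_2 = 1282−1 = 1281
step 2: 1281 = 4^(4 + 1) + 4^4 + 1; sub 5 for 4: 5^(5 + 1) + 5^5 + 1; = 18751; G_3 = 18751−1 = 18750
step 3: 18750 = 5^(5 + 1) + 5^5; sub 6 for 5: 6^(6 + 1) + 6^6; = 326592; G_4 = 326592−1 = 326591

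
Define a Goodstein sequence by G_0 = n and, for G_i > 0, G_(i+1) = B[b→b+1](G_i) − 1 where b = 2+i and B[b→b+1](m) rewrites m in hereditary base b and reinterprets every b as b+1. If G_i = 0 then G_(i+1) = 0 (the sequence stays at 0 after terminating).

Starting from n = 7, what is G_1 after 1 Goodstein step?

step 0: 7 = 2^2 + 2 + 1; sub 3 for 2: 3^3 + 3 + 1; = 31; G_1 = 31−1 = 30
step 1: 30 = 3^3 + 3; sub 4 for 3: 4^4 + 4; = 260; G_2 = 260−1 = 259

30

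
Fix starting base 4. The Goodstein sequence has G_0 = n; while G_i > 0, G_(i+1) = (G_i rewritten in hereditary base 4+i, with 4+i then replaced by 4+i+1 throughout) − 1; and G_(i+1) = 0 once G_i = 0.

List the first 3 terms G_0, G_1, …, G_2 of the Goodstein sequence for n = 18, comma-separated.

step 0: 18 = 4^2 + 2; sub 5 for 4: 5^2 + 2; = 27; G_1 = 27−1 = 26
step 1: 26 = 5^2 + 1; sub 6 for 5: 6^2 + 1; = 37; G_2 = 37−1 = 36

18, 26, 36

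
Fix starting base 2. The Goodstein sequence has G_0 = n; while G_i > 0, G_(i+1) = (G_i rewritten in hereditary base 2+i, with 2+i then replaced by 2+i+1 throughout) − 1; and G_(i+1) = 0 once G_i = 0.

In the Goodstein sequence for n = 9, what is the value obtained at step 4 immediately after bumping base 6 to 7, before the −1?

2471827

[0] 9 ≡ 2^(2 + 1) + 1 (base 2). Lift 3: 82. −1: 81.
[1] 81 ≡ 3^(3 + 1) (base 3). Lift 4: 1024. −1: 1023.
[2] 1023 ≡ 3·4^4 + 3·4^3 + 3·4^2 + 3·4 + 3 (base 4). Lift 5: 9843. −1: 9842.
[3] 9842 ≡ 3·5^5 + 3·5^3 + 3·5^2 + 3·5 + 2 (base 5). Lift 6: 140744. −1: 140743.
[4] 140743 ≡ 3·6^6 + 3·6^3 + 3·6^2 + 3·6 + 1 (base 6). Lift 7: 2471827. −1: 2471826.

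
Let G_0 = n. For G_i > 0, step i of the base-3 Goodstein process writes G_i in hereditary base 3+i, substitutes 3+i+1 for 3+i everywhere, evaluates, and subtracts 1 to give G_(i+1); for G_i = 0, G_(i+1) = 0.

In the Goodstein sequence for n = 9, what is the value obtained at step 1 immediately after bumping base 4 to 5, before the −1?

G_0 = 9. HB_3(9) = 3^2. Bump = 16. G_1 = 15.
G_1 = 15. HB_4(15) = 3·4 + 3. Bump = 18. G_2 = 17.

18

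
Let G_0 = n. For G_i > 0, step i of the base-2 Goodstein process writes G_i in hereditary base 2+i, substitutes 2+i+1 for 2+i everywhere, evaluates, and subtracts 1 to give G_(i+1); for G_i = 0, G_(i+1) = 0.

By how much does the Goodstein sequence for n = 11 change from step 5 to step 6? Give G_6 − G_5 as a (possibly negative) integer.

128452926

G_0=11  [base 2] 2^(2 + 1) + 2 + 1  →[2↦3]→  3^(3 + 1) + 3 + 1 = 85  −1 ⇒ G_1=84
G_1=84  [base 3] 3^(3 + 1) + 3  →[3↦4]→  4^(4 + 1) + 4 = 1028  −1 ⇒ G_2=1027
G_2=1027  [base 4] 4^(4 + 1) + 3  →[4↦5]→  5^(5 + 1) + 3 = 15628  −1 ⇒ G_3=15627
G_3=15627  [base 5] 5^(5 + 1) + 2  →[5↦6]→  6^(6 + 1) + 2 = 279938  −1 ⇒ G_4=279937
G_4=279937  [base 6] 6^(6 + 1) + 1  →[6↦7]→  7^(7 + 1) + 1 = 5764802  −1 ⇒ G_5=5764801
G_5=5764801  [base 7] 7^(7 + 1)  →[7↦8]→  8^(8 + 1) = 134217728  −1 ⇒ G_6=134217727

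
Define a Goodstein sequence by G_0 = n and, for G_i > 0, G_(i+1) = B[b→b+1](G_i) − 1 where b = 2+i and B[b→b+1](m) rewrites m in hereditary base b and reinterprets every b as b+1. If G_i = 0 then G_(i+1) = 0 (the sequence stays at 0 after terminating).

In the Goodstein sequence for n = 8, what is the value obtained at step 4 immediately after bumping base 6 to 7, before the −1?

G_0 = 8. HB_2(8) = 2^(2 + 1). Bump = 81. G_1 = 80.
G_1 = 80. HB_3(80) = 2·3^3 + 2·3^2 + 2·3 + 2. Bump = 554. G_2 = 553.
G_2 = 553. HB_4(553) = 2·4^4 + 2·4^2 + 2·4 + 1. Bump = 6311. G_3 = 6310.
G_3 = 6310. HB_5(6310) = 2·5^5 + 2·5^2 + 2·5. Bump = 93396. G_4 = 93395.
G_4 = 93395. HB_6(93395) = 2·6^6 + 2·6^2 + 6 + 5. Bump = 1647196. G_5 = 1647195.

1647196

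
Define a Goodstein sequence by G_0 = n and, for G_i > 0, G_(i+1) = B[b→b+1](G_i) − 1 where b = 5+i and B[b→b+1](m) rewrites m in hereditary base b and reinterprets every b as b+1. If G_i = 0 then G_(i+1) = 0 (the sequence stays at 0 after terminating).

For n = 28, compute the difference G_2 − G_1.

12

G_0=28  [base 5] 5^2 + 3  →[5↦6]→  6^2 + 3 = 39  −1 ⇒ G_1=38
G_1=38  [base 6] 6^2 + 2  →[6↦7]→  7^2 + 2 = 51  −1 ⇒ G_2=50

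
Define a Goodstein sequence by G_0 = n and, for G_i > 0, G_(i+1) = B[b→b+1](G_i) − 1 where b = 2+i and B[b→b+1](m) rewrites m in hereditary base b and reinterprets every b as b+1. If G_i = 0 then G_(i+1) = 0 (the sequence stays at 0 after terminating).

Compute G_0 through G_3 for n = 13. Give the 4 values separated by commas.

(0) 13|_2 = 2^(2 + 1) + 2^2 + 1 ↦ 3^(3 + 1) + 3^3 + 1|_3 = 109 ⇒ 108
(1) 108|_3 = 3^(3 + 1) + 3^3 ↦ 4^(4 + 1) + 4^4|_4 = 1280 ⇒ 1279
(2) 1279|_4 = 4^(4 + 1) + 3·4^3 + 3·4^2 + 3·4 + 3 ↦ 5^(5 + 1) + 3·5^3 + 3·5^2 + 3·5 + 3|_5 = 16093 ⇒ 16092

13, 108, 1279, 16092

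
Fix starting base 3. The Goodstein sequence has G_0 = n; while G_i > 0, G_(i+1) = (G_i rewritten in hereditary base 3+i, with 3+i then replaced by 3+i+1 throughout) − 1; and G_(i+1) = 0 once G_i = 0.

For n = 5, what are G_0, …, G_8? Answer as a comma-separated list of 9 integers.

base 3: 5 = 3 + 2; at 4: 4 + 2 = 6; next = 5
base 4: 5 = 4 + 1; at 5: 5 + 1 = 6; next = 5
base 5: 5 = 5; at 6: 6 = 6; next = 5
base 6: 5 = 5; at 7: 5 = 5; next = 4
base 7: 4 = 4; at 8: 4 = 4; next = 3
base 8: 3 = 3; at 9: 3 = 3; next = 2
base 9: 2 = 2; at 10: 2 = 2; next = 1
base 10: 1 = 1; at 11: 1 = 1; next = 0

5, 5, 5, 5, 4, 3, 2, 1, 0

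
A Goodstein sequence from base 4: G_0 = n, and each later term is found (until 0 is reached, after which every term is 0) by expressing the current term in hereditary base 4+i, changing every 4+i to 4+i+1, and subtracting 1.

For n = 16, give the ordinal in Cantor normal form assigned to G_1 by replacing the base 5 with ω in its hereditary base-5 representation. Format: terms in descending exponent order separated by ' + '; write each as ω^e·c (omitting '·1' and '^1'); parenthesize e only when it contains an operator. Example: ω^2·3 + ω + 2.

16 —HB4→ 4^2 —bump→ 5^2 = 25 —(−1)→ 24
24 —HB5→ 4·5 + 4 —bump→ 4·6 + 4 = 28 —(−1)→ 27

ω·4 + 4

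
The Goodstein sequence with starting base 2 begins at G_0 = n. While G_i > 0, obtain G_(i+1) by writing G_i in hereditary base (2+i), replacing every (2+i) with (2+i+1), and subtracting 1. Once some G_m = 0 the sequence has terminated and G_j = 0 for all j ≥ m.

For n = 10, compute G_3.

i=0: 10 = 2^(2 + 1) + 2 (b=2); 2→3: 3^(3 + 1) + 3 = 84; 84−1 = 83
i=1: 83 = 3^(3 + 1) + 2 (b=3); 3→4: 4^(4 + 1) + 2 = 1026; 1026−1 = 1025
i=2: 1025 = 4^(4 + 1) + 1 (b=4); 4→5: 5^(5 + 1) + 1 = 15626; 15626−1 = 15625

15625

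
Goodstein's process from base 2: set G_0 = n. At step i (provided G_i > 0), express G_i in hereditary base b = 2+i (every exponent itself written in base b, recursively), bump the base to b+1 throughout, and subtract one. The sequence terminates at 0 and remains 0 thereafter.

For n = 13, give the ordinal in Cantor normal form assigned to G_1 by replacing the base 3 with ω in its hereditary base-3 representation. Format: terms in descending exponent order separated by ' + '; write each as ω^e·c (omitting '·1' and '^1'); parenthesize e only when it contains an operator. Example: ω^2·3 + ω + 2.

13 —HB2→ 2^(2 + 1) + 2^2 + 1 —bump→ 3^(3 + 1) + 3^3 + 1 = 109 —(−1)→ 108
108 —HB3→ 3^(3 + 1) + 3^3 —bump→ 4^(4 + 1) + 4^4 = 1280 —(−1)→ 1279

ω^(ω + 1) + ω^ω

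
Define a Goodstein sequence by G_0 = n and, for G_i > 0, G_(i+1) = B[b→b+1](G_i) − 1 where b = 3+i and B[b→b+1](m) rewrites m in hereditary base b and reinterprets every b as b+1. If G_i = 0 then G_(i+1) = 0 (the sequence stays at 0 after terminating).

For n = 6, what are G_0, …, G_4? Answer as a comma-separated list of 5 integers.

6, 7, 7, 7, 7

base 3: 6 = 2·3; at 4: 2·4 = 8; next = 7
base 4: 7 = 4 + 3; at 5: 5 + 3 = 8; next = 7
base 5: 7 = 5 + 2; at 6: 6 + 2 = 8; next = 7
base 6: 7 = 6 + 1; at 7: 7 + 1 = 8; next = 7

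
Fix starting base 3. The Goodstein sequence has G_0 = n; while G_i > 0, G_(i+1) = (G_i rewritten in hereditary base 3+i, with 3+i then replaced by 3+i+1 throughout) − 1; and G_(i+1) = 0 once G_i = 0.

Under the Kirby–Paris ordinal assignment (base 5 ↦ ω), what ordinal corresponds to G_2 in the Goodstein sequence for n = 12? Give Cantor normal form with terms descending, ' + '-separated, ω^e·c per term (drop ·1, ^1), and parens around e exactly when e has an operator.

i=0: 12 = 3^2 + 3 (b=3); 3→4: 4^2 + 4 = 20; 20−1 = 19
i=1: 19 = 4^2 + 3 (b=4); 4→5: 5^2 + 3 = 28; 28−1 = 27
i=2: 27 = 5^2 + 2 (b=5); 5→6: 6^2 + 2 = 38; 38−1 = 37

ω^2 + 2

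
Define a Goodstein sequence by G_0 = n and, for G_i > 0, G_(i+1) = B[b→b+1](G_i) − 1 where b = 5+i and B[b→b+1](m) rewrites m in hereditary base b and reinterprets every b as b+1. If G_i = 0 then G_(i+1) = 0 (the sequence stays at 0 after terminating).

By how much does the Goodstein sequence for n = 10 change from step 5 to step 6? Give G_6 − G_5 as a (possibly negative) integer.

step 0: 10 = 2·5; sub 6 for 5: 2·6; = 12; G_1 = 12−1 = 11
step 1: 11 = 6 + 5; sub 7 for 6: 7 + 5; = 12; G_2 = 12−1 = 11
step 2: 11 = 7 + 4; sub 8 for 7: 8 + 4; = 12; G_3 = 12−1 = 11
step 3: 11 = 8 + 3; sub 9 for 8: 9 + 3; = 12; G_4 = 12−1 = 11
step 4: 11 = 9 + 2; sub 10 for 9: 10 + 2; = 12; G_5 = 12−1 = 11
step 5: 11 = 10 + 1; sub 11 for 10: 11 + 1; = 12; G_6 = 12−1 = 11

0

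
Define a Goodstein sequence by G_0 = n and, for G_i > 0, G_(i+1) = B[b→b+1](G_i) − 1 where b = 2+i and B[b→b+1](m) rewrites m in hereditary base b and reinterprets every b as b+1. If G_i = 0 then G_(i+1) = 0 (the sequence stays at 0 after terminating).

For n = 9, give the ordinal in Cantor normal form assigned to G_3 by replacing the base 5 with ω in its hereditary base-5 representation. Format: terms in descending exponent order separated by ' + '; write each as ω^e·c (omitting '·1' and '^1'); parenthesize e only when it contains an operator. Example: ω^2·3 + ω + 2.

ω^ω·3 + ω^3·3 + ω^2·3 + ω·3 + 2

9 —HB2→ 2^(2 + 1) + 1 —bump→ 3^(3 + 1) + 1 = 82 —(−1)→ 81
81 —HB3→ 3^(3 + 1) —bump→ 4^(4 + 1) = 1024 —(−1)→ 1023
1023 —HB4→ 3·4^4 + 3·4^3 + 3·4^2 + 3·4 + 3 —bump→ 3·5^5 + 3·5^3 + 3·5^2 + 3·5 + 3 = 9843 —(−1)→ 9842
9842 —HB5→ 3·5^5 + 3·5^3 + 3·5^2 + 3·5 + 2 —bump→ 3·6^6 + 3·6^3 + 3·6^2 + 3·6 + 2 = 140744 —(−1)→ 140743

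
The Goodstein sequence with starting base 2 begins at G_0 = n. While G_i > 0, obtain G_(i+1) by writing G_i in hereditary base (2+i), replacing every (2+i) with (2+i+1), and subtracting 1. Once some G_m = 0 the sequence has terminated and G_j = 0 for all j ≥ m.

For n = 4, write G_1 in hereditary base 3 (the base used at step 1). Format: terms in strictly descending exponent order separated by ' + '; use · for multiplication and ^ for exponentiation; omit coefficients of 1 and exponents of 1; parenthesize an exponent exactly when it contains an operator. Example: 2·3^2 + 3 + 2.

2·3^2 + 2·3 + 2

(0) 4|_2 = 2^2 ↦ 3^3|_3 = 27 ⇒ 26
(1) 26|_3 = 2·3^2 + 2·3 + 2 ↦ 2·4^2 + 2·4 + 2|_4 = 42 ⇒ 41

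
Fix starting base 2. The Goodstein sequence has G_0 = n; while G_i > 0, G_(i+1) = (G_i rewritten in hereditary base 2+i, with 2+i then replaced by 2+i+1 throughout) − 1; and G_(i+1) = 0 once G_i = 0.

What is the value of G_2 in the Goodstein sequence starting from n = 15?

1283

[0] 15 ≡ 2^(2 + 1) + 2^2 + 2 + 1 (base 2). Lift 3: 112. −1: 111.
[1] 111 ≡ 3^(3 + 1) + 3^3 + 3 (base 3). Lift 4: 1284. −1: 1283.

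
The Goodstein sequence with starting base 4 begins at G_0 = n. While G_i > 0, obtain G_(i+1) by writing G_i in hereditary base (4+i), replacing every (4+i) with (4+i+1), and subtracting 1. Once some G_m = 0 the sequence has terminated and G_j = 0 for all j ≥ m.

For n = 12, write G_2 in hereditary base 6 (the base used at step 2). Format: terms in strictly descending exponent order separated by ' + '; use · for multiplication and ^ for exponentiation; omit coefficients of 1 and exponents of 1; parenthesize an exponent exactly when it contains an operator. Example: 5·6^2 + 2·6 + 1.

12 —HB4→ 3·4 —bump→ 3·5 = 15 —(−1)→ 14
14 —HB5→ 2·5 + 4 —bump→ 2·6 + 4 = 16 —(−1)→ 15

2·6 + 3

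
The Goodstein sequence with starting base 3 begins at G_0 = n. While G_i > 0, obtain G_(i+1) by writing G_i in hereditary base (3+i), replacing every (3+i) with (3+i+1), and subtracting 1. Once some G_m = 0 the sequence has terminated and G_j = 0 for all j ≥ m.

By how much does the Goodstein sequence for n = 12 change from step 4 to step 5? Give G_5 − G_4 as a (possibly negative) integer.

14

base 3: 12 = 3^2 + 3; at 4: 4^2 + 4 = 20; next = 19
base 4: 19 = 4^2 + 3; at 5: 5^2 + 3 = 28; next = 27
base 5: 27 = 5^2 + 2; at 6: 6^2 + 2 = 38; next = 37
base 6: 37 = 6^2 + 1; at 7: 7^2 + 1 = 50; next = 49
base 7: 49 = 7^2; at 8: 8^2 = 64; next = 63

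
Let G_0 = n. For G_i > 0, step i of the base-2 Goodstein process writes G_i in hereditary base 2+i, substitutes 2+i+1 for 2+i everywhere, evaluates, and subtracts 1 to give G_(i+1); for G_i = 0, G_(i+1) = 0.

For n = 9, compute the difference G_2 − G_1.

i=0: 9 = 2^(2 + 1) + 1 (b=2); 2→3: 3^(3 + 1) + 1 = 82; 82−1 = 81
i=1: 81 = 3^(3 + 1) (b=3); 3→4: 4^(4 + 1) = 1024; 1024−1 = 1023

942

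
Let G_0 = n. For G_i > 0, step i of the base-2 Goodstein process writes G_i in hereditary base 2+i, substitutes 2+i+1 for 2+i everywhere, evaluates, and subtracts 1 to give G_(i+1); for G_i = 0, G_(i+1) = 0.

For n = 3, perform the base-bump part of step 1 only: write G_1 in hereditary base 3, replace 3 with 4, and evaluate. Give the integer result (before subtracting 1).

i=0: 3 = 2 + 1 (b=2); 2→3: 3 + 1 = 4; 4−1 = 3
i=1: 3 = 3 (b=3); 3→4: 4 = 4; 4−1 = 3

4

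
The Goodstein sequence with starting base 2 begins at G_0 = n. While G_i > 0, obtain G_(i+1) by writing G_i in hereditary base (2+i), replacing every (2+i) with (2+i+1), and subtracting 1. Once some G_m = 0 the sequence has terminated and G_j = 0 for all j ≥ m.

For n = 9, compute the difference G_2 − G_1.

step 0: 9 = 2^(2 + 1) + 1; sub 3 for 2: 3^(3 + 1) + 1; = 82; G_1 = 82−1 = 81
step 1: 81 = 3^(3 + 1); sub 4 for 3: 4^(4 + 1); = 1024; G_2 = 1024−1 = 1023

942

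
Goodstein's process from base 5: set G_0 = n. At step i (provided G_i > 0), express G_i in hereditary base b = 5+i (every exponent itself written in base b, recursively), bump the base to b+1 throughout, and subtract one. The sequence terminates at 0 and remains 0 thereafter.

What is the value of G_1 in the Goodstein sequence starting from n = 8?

8

G_0=8  [base 5] 5 + 3  →[5↦6]→  6 + 3 = 9  −1 ⇒ G_1=8
G_1=8  [base 6] 6 + 2  →[6↦7]→  7 + 2 = 9  −1 ⇒ G_2=8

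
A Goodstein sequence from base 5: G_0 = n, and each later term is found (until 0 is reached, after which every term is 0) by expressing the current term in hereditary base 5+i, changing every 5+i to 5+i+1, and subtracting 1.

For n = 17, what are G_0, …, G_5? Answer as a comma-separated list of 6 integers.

17 —HB5→ 3·5 + 2 —bump→ 3·6 + 2 = 20 —(−1)→ 19
19 —HB6→ 3·6 + 1 —bump→ 3·7 + 1 = 22 —(−1)→ 21
21 —HB7→ 3·7 —bump→ 3·8 = 24 —(−1)→ 23
23 —HB8→ 2·8 + 7 —bump→ 2·9 + 7 = 25 —(−1)→ 24
24 —HB9→ 2·9 + 6 —bump→ 2·10 + 6 = 26 —(−1)→ 25

17, 19, 21, 23, 24, 25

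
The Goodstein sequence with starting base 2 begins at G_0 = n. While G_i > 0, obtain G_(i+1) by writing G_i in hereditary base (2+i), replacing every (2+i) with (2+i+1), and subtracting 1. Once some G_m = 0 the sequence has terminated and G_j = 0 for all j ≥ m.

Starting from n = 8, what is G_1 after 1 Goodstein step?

80

base 2: 8 = 2^(2 + 1); at 3: 3^(3 + 1) = 81; next = 80
base 3: 80 = 2·3^3 + 2·3^2 + 2·3 + 2; at 4: 2·4^4 + 2·4^2 + 2·4 + 2 = 554; next = 553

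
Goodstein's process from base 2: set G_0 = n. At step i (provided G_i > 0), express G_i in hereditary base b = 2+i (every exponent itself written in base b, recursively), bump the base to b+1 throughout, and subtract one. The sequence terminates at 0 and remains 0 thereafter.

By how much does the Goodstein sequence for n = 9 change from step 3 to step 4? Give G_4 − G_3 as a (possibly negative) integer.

130901

G_0=9  [base 2] 2^(2 + 1) + 1  →[2↦3]→  3^(3 + 1) + 1 = 82  −1 ⇒ G_1=81
G_1=81  [base 3] 3^(3 + 1)  →[3↦4]→  4^(4 + 1) = 1024  −1 ⇒ G_2=1023
G_2=1023  [base 4] 3·4^4 + 3·4^3 + 3·4^2 + 3·4 + 3  →[4↦5]→  3·5^5 + 3·5^3 + 3·5^2 + 3·5 + 3 = 9843  −1 ⇒ G_3=9842
G_3=9842  [base 5] 3·5^5 + 3·5^3 + 3·5^2 + 3·5 + 2  →[5↦6]→  3·6^6 + 3·6^3 + 3·6^2 + 3·6 + 2 = 140744  −1 ⇒ G_4=140743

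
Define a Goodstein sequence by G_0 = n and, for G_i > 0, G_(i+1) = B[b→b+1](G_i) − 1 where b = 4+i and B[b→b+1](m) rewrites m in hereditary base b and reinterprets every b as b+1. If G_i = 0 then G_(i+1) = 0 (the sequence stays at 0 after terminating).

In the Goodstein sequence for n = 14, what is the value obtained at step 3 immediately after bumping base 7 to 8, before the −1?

(0) 14|_4 = 3·4 + 2 ↦ 3·5 + 2|_5 = 17 ⇒ 16
(1) 16|_5 = 3·5 + 1 ↦ 3·6 + 1|_6 = 19 ⇒ 18
(2) 18|_6 = 3·6 ↦ 3·7|_7 = 21 ⇒ 20
(3) 20|_7 = 2·7 + 6 ↦ 2·8 + 6|_8 = 22 ⇒ 21

22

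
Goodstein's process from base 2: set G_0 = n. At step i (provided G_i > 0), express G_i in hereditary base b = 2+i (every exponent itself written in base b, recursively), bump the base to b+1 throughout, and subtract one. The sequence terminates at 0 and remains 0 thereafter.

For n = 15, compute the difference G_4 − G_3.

307841

G_0=15  [base 2] 2^(2 + 1) + 2^2 + 2 + 1  →[2↦3]→  3^(3 + 1) + 3^3 + 3 + 1 = 112  −1 ⇒ G_1=111
G_1=111  [base 3] 3^(3 + 1) + 3^3 + 3  →[3↦4]→  4^(4 + 1) + 4^4 + 4 = 1284  −1 ⇒ G_2=1283
G_2=1283  [base 4] 4^(4 + 1) + 4^4 + 3  →[4↦5]→  5^(5 + 1) + 5^5 + 3 = 18753  −1 ⇒ G_3=18752
G_3=18752  [base 5] 5^(5 + 1) + 5^5 + 2  →[5↦6]→  6^(6 + 1) + 6^6 + 2 = 326594  −1 ⇒ G_4=326593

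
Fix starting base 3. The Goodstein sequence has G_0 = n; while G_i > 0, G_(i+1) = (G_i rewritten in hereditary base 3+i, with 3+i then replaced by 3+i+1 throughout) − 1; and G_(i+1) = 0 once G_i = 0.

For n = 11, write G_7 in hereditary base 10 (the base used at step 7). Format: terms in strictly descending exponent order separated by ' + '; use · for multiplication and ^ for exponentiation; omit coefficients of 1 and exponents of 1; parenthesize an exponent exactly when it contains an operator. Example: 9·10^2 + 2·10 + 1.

5·10 + 1

step 0: 11 = 3^2 + 2; sub 4 for 3: 4^2 + 2; = 18; G_1 = 18−1 = 17
step 1: 17 = 4^2 + 1; sub 5 for 4: 5^2 + 1; = 26; G_2 = 26−1 = 25
step 2: 25 = 5^2; sub 6 for 5: 6^2; = 36; G_3 = 36−1 = 35
step 3: 35 = 5·6 + 5; sub 7 for 6: 5·7 + 5; = 40; G_4 = 40−1 = 39
step 4: 39 = 5·7 + 4; sub 8 for 7: 5·8 + 4; = 44; G_5 = 44−1 = 43
step 5: 43 = 5·8 + 3; sub 9 for 8: 5·9 + 3; = 48; G_6 = 48−1 = 47
step 6: 47 = 5·9 + 2; sub 10 for 9: 5·10 + 2; = 52; G_7 = 52−1 = 51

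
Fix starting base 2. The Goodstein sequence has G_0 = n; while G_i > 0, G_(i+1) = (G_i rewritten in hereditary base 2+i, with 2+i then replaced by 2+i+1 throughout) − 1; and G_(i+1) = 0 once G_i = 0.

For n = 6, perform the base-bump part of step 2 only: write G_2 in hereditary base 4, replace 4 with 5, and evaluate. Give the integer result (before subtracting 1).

(0) 6|_2 = 2^2 + 2 ↦ 3^3 + 3|_3 = 30 ⇒ 29
(1) 29|_3 = 3^3 + 2 ↦ 4^4 + 2|_4 = 258 ⇒ 257
(2) 257|_4 = 4^4 + 1 ↦ 5^5 + 1|_5 = 3126 ⇒ 3125

3126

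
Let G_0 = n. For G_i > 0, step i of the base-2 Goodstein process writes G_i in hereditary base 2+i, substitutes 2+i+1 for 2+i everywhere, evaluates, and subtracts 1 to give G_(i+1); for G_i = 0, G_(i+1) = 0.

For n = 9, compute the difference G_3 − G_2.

8819

step 0: 9 = 2^(2 + 1) + 1; sub 3 for 2: 3^(3 + 1) + 1; = 82; G_1 = 82−1 = 81
step 1: 81 = 3^(3 + 1); sub 4 for 3: 4^(4 + 1); = 1024; G_2 = 1024−1 = 1023
step 2: 1023 = 3·4^4 + 3·4^3 + 3·4^2 + 3·4 + 3; sub 5 for 4: 3·5^5 + 3·5^3 + 3·5^2 + 3·5 + 3; = 9843; G_3 = 9843−1 = 9842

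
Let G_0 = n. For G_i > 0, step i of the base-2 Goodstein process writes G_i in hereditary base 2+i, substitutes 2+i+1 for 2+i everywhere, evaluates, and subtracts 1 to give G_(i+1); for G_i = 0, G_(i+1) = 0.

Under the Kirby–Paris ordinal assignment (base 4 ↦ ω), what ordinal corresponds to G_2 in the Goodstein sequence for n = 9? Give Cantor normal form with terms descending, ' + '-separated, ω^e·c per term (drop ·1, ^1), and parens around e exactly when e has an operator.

9 —HB2→ 2^(2 + 1) + 1 —bump→ 3^(3 + 1) + 1 = 82 —(−1)→ 81
81 —HB3→ 3^(3 + 1) —bump→ 4^(4 + 1) = 1024 —(−1)→ 1023
1023 —HB4→ 3·4^4 + 3·4^3 + 3·4^2 + 3·4 + 3 —bump→ 3·5^5 + 3·5^3 + 3·5^2 + 3·5 + 3 = 9843 —(−1)→ 9842

ω^ω·3 + ω^3·3 + ω^2·3 + ω·3 + 3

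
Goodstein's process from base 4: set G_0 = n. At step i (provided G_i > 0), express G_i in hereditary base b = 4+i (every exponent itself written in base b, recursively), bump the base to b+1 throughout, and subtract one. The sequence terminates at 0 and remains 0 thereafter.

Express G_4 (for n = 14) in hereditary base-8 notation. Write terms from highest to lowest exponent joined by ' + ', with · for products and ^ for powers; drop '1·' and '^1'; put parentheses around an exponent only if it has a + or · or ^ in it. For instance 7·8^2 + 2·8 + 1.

2·8 + 5

G_0 = 14. HB_4(14) = 3·4 + 2. Bump = 17. G_1 = 16.
G_1 = 16. HB_5(16) = 3·5 + 1. Bump = 19. G_2 = 18.
G_2 = 18. HB_6(18) = 3·6. Bump = 21. G_3 = 20.
G_3 = 20. HB_7(20) = 2·7 + 6. Bump = 22. G_4 = 21.
G_4 = 21. HB_8(21) = 2·8 + 5. Bump = 23. G_5 = 22.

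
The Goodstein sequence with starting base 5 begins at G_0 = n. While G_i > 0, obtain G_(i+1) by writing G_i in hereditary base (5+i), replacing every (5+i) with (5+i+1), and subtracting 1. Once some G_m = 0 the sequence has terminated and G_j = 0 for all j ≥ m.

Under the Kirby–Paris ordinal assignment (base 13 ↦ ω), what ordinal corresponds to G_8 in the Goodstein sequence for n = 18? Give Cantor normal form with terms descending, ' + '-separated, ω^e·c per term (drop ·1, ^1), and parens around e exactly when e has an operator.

ω·2 + 4

i=0: 18 = 3·5 + 3 (b=5); 5→6: 3·6 + 3 = 21; 21−1 = 20
i=1: 20 = 3·6 + 2 (b=6); 6→7: 3·7 + 2 = 23; 23−1 = 22
i=2: 22 = 3·7 + 1 (b=7); 7→8: 3·8 + 1 = 25; 25−1 = 24
i=3: 24 = 3·8 (b=8); 8→9: 3·9 = 27; 27−1 = 26
i=4: 26 = 2·9 + 8 (b=9); 9→10: 2·10 + 8 = 28; 28−1 = 27
i=5: 27 = 2·10 + 7 (b=10); 10→11: 2·11 + 7 = 29; 29−1 = 28
i=6: 28 = 2·11 + 6 (b=11); 11→12: 2·12 + 6 = 30; 30−1 = 29
i=7: 29 = 2·12 + 5 (b=12); 12→13: 2·13 + 5 = 31; 31−1 = 30
i=8: 30 = 2·13 + 4 (b=13); 13→14: 2·14 + 4 = 32; 32−1 = 31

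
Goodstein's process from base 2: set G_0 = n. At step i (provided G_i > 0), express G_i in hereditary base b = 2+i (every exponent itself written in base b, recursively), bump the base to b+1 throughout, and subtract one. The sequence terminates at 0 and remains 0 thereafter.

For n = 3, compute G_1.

step 0: 3 = 2 + 1; sub 3 for 2: 3 + 1; = 4; G_1 = 4−1 = 3
step 1: 3 = 3; sub 4 for 3: 4; = 4; G_2 = 4−1 = 3

3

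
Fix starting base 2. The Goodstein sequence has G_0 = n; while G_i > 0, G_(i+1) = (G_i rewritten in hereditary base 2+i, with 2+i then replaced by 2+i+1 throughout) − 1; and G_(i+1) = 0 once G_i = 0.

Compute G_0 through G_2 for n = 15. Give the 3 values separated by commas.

G_0=15  [base 2] 2^(2 + 1) + 2^2 + 2 + 1  →[2↦3]→  3^(3 + 1) + 3^3 + 3 + 1 = 112  −1 ⇒ G_1=111
G_1=111  [base 3] 3^(3 + 1) + 3^3 + 3  →[3↦4]→  4^(4 + 1) + 4^4 + 4 = 1284  −1 ⇒ G_2=1283

15, 111, 1283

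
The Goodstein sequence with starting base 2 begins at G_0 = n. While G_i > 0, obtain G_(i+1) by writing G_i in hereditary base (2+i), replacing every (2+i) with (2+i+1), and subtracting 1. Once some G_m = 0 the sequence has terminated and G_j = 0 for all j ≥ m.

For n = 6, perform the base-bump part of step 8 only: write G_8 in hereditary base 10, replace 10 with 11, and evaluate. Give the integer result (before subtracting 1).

885776

i=0: 6 = 2^2 + 2 (b=2); 2→3: 3^3 + 3 = 30; 30−1 = 29
i=1: 29 = 3^3 + 2 (b=3); 3→4: 4^4 + 2 = 258; 258−1 = 257
i=2: 257 = 4^4 + 1 (b=4); 4→5: 5^5 + 1 = 3126; 3126−1 = 3125
i=3: 3125 = 5^5 (b=5); 5→6: 6^6 = 46656; 46656−1 = 46655
i=4: 46655 = 5·6^5 + 5·6^4 + 5·6^3 + 5·6^2 + 5·6 + 5 (b=6); 6→7: 5·7^5 + 5·7^4 + 5·7^3 + 5·7^2 + 5·7 + 5 = 98040; 98040−1 = 98039
i=5: 98039 = 5·7^5 + 5·7^4 + 5·7^3 + 5·7^2 + 5·7 + 4 (b=7); 7→8: 5·8^5 + 5·8^4 + 5·8^3 + 5·8^2 + 5·8 + 4 = 187244; 187244−1 = 187243
i=6: 187243 = 5·8^5 + 5·8^4 + 5·8^3 + 5·8^2 + 5·8 + 3 (b=8); 8→9: 5·9^5 + 5·9^4 + 5·9^3 + 5·9^2 + 5·9 + 3 = 332148; 332148−1 = 332147
i=7: 332147 = 5·9^5 + 5·9^4 + 5·9^3 + 5·9^2 + 5·9 + 2 (b=9); 9→10: 5·10^5 + 5·10^4 + 5·10^3 + 5·10^2 + 5·10 + 2 = 555552; 555552−1 = 555551
i=8: 555551 = 5·10^5 + 5·10^4 + 5·10^3 + 5·10^2 + 5·10 + 1 (b=10); 10→11: 5·11^5 + 5·11^4 + 5·11^3 + 5·11^2 + 5·11 + 1 = 885776; 885776−1 = 885775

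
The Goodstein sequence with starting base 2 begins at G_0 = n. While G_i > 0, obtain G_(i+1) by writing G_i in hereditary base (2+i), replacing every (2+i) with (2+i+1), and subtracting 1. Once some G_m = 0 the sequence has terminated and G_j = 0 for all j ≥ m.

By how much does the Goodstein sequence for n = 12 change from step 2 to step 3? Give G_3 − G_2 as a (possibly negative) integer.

G_0 = 12. HB_2(12) = 2^(2 + 1) + 2^2. Bump = 108. G_1 = 107.
G_1 = 107. HB_3(107) = 3^(3 + 1) + 2·3^2 + 2·3 + 2. Bump = 1066. G_2 = 1065.
G_2 = 1065. HB_4(1065) = 4^(4 + 1) + 2·4^2 + 2·4 + 1. Bump = 15686. G_3 = 15685.

14620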